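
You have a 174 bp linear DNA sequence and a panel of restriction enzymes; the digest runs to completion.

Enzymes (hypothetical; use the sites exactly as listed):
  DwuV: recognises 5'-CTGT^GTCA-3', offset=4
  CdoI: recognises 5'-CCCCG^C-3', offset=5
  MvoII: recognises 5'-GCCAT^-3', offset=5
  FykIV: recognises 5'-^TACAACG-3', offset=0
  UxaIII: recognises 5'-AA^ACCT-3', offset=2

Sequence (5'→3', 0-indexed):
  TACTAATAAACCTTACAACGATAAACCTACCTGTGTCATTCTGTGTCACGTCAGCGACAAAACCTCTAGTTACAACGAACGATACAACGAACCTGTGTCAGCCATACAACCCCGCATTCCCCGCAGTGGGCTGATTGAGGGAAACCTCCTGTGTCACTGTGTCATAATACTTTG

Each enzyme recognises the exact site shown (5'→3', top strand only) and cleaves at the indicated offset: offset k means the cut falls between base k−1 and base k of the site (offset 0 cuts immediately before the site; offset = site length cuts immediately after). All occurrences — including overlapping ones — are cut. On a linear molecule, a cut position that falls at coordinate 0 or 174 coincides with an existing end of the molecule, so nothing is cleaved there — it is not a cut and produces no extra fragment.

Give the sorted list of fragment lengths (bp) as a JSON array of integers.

Scan for sites:
  DwuV (CTGTGTCA, off=4): starts [30, 40, 92, 148, 156] → cuts [34, 44, 96, 152, 160]
  CdoI (CCCCGC, off=5): starts [109, 118] → cuts [114, 123]
  MvoII (GCCAT, off=5): starts [100] → cuts [105]
  FykIV (TACAACG, off=0): starts [13, 70, 82] → cuts [13, 70, 82]
  UxaIII (AAACCT, off=2): starts [7, 22, 59, 141] → cuts [9, 24, 61, 143]

All cut coordinates (distinct, sorted): [9, 13, 24, 34, 44, 61, 70, 82, 96, 105, 114, 123, 143, 152, 160]

Fragments:
  [0,9): 9 bp
  [9,13): 4 bp
  [13,24): 11 bp
  [24,34): 10 bp
  [34,44): 10 bp
  [44,61): 17 bp
  [61,70): 9 bp
  [70,82): 12 bp
  [82,96): 14 bp
  [96,105): 9 bp
  [105,114): 9 bp
  [114,123): 9 bp
  [123,143): 20 bp
  [143,152): 9 bp
  [152,160): 8 bp
  [160,174): 14 bp

[4,8,9,9,9,9,9,9,10,10,11,12,14,14,17,20]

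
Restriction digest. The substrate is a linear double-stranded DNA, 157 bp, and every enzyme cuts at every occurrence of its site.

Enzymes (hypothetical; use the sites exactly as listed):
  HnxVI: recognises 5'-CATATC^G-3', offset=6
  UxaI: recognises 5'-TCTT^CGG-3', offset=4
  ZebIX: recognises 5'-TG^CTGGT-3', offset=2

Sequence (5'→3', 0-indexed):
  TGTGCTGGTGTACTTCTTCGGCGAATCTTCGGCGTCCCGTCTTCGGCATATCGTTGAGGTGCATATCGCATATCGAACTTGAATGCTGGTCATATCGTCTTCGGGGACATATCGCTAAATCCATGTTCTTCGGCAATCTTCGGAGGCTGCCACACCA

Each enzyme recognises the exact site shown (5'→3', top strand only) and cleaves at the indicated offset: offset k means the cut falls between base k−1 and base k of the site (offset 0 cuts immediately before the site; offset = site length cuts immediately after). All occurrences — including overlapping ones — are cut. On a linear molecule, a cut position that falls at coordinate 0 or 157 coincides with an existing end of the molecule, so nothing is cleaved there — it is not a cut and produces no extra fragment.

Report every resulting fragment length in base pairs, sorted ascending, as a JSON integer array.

Per-enzyme occurrences:
  HnxVI (CATATCG, off=6): starts [46, 61, 68, 90, 107] → cuts [52, 67, 74, 96, 113]
  UxaI (TCTTCGG, off=4): starts [14, 25, 39, 97, 126, 136] → cuts [18, 29, 43, 101, 130, 140]
  ZebIX (TGCTGGT, off=2): starts [2, 83] → cuts [4, 85]

All cut coordinates (distinct, sorted): [4, 18, 29, 43, 52, 67, 74, 85, 96, 101, 113, 130, 140]

Fragment lengths:
  [0,4): 4 bp
  [4,18): 14 bp
  [18,29): 11 bp
  [29,43): 14 bp
  [43,52): 9 bp
  [52,67): 15 bp
  [67,74): 7 bp
  [74,85): 11 bp
  [85,96): 11 bp
  [96,101): 5 bp
  [101,113): 12 bp
  [113,130): 17 bp
  [130,140): 10 bp
  [140,157): 17 bp

[4,5,7,9,10,11,11,11,12,14,14,15,17,17]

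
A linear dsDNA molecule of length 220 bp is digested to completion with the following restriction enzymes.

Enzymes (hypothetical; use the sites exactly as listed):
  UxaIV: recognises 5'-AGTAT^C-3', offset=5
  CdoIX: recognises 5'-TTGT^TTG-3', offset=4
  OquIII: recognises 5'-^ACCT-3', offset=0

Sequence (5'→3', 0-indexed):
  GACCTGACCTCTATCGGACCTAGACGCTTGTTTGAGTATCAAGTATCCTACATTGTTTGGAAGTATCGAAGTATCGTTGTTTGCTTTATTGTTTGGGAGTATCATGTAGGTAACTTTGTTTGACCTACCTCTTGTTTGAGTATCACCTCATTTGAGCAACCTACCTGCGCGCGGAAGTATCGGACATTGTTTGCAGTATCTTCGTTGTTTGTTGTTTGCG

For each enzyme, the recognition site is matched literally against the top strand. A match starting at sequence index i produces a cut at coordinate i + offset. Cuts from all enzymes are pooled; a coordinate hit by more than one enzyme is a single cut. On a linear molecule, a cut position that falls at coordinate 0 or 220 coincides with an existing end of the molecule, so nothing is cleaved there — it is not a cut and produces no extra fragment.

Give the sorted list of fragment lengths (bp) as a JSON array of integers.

[1,1,3,4,4,5,5,6,7,7,8,8,8,9,9,9,10,10,10,10,11,12,14,14,17,18]

Scan for sites:
  UxaIV AGTATC/5: at [34, 41, 61, 69, 97, 138, 175, 194] ⇒ [39, 46, 66, 74, 102, 143, 180, 199]
  CdoIX TTGTTTG/4: at [27, 52, 76, 88, 115, 131, 186, 204, 211] ⇒ [31, 56, 80, 92, 119, 135, 190, 208, 215]
  OquIII ACCT/0: at [1, 6, 17, 122, 126, 144, 158, 162] ⇒ [1, 6, 17, 122, 126, 144, 158, 162]

All cut coordinates (distinct, sorted): [1, 6, 17, 31, 39, 46, 56, 66, 74, 80, 92, 102, 119, 122, 126, 135, 143, 144, 158, 162, 180, 190, 199, 208, 215]

Fragment lengths:
  [0,1): 1 bp
  [1,6): 5 bp
  [6,17): 11 bp
  [17,31): 14 bp
  [31,39): 8 bp
  [39,46): 7 bp
  [46,56): 10 bp
  [56,66): 10 bp
  [66,74): 8 bp
  [74,80): 6 bp
  [80,92): 12 bp
  [92,102): 10 bp
  [102,119): 17 bp
  [119,122): 3 bp
  [122,126): 4 bp
  [126,135): 9 bp
  [135,143): 8 bp
  [143,144): 1 bp
  [144,158): 14 bp
  [158,162): 4 bp
  [162,180): 18 bp
  [180,190): 10 bp
  [190,199): 9 bp
  [199,208): 9 bp
  [208,215): 7 bp
  [215,220): 5 bp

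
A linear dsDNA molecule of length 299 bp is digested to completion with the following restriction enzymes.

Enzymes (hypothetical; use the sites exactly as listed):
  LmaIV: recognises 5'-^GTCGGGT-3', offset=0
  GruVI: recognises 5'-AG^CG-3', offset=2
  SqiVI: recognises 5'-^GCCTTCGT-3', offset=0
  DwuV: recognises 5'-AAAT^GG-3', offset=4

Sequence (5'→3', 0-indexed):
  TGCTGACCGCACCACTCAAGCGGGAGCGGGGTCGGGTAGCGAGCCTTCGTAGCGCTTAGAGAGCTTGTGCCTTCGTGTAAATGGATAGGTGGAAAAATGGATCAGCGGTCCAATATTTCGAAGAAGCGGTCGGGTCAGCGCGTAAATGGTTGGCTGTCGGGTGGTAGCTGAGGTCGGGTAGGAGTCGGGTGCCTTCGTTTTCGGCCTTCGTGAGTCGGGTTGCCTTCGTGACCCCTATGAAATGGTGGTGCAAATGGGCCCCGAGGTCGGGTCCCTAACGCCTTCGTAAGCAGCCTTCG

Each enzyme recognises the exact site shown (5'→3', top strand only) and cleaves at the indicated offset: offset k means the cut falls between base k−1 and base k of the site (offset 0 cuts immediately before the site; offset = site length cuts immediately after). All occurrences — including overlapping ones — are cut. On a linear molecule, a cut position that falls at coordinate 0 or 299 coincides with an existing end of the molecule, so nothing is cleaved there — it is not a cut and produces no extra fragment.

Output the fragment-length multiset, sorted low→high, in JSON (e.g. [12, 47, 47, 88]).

Scan for sites:
  LmaIV (GTCGGGT, off=0): starts [30, 128, 155, 172, 183, 213, 265] → cuts [30, 128, 155, 172, 183, 213, 265]
  GruVI (AGCG, off=2): starts [18, 24, 37, 50, 103, 124, 136] → cuts [20, 26, 39, 52, 105, 126, 138]
  SqiVI (GCCTTCGT, off=0): starts [42, 68, 190, 203, 221, 279] → cuts [42, 68, 190, 203, 221, 279]
  DwuV (AAATGG, off=4): starts [78, 94, 143, 239, 251] → cuts [82, 98, 147, 243, 255]

Pooled cuts: [20, 26, 30, 39, 42, 52, 68, 82, 98, 105, 126, 128, 138, 147, 155, 172, 183, 190, 203, 213, 221, 243, 255, 265, 279]

Fragment lengths:
  [0,20): 20 bp
  [20,26): 6 bp
  [26,30): 4 bp
  [30,39): 9 bp
  [39,42): 3 bp
  [42,52): 10 bp
  [52,68): 16 bp
  [68,82): 14 bp
  [82,98): 16 bp
  [98,105): 7 bp
  [105,126): 21 bp
  [126,128): 2 bp
  [128,138): 10 bp
  [138,147): 9 bp
  [147,155): 8 bp
  [155,172): 17 bp
  [172,183): 11 bp
  [183,190): 7 bp
  [190,203): 13 bp
  [203,213): 10 bp
  [213,221): 8 bp
  [221,243): 22 bp
  [243,255): 12 bp
  [255,265): 10 bp
  [265,279): 14 bp
  [279,299): 20 bp

[2,3,4,6,7,7,8,8,9,9,10,10,10,10,11,12,13,14,14,16,16,17,20,20,21,22]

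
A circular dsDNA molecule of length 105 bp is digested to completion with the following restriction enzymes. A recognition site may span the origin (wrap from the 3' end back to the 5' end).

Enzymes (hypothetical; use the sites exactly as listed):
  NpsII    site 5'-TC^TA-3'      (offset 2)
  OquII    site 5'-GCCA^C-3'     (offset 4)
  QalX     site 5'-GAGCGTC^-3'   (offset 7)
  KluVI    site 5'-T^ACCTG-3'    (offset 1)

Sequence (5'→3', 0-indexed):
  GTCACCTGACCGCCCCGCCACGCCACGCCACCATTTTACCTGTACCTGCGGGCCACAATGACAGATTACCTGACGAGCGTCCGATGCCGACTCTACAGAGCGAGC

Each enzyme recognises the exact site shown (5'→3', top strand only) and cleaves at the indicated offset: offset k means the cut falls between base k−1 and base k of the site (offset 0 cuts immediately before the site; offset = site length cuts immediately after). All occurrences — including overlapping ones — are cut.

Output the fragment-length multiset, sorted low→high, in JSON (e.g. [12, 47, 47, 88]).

[5,5,6,7,12,12,12,14,15,17]

Per-enzyme occurrences:
  NpsII TCTA/2: at [91] ⇒ [93]
  OquII GCCAC/4: at [16, 21, 26, 51] ⇒ [20, 25, 30, 55]
  QalX GAGCGTC/7: at [74, 101] ⇒ [3, 81]
  KluVI TACCTG/1: at [36, 42, 66] ⇒ [37, 43, 67]

Pooled cuts: [3, 20, 25, 30, 37, 43, 55, 67, 81, 93]

Fragments:
  3→20: 17 bp
  20→25: 5 bp
  25→30: 5 bp
  30→37: 7 bp
  37→43: 6 bp
  43→55: 12 bp
  55→67: 12 bp
  67→81: 14 bp
  81→93: 12 bp
  93→3 (wrap): 105-93+3 = 15 bp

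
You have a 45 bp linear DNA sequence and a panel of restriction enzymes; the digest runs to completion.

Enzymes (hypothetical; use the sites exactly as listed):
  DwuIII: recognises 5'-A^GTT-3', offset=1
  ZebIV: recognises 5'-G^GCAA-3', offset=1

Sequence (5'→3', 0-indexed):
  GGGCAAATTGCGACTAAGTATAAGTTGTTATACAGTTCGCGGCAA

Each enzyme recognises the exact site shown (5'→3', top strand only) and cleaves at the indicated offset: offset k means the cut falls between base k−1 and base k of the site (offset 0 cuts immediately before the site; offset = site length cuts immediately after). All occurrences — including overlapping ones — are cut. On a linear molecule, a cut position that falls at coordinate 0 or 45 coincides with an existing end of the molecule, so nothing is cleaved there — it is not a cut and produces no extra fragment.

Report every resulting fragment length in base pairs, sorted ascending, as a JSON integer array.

[2,4,7,11,21]

Per-enzyme occurrences:
  DwuIII AGTT/1: at [22, 33] ⇒ [23, 34]
  ZebIV GGCAA/1: at [1, 40] ⇒ [2, 41]

Pooled cuts: [2, 23, 34, 41]

Fragment lengths:
  [0,2): 2 bp
  [2,23): 21 bp
  [23,34): 11 bp
  [34,41): 7 bp
  [41,45): 4 bp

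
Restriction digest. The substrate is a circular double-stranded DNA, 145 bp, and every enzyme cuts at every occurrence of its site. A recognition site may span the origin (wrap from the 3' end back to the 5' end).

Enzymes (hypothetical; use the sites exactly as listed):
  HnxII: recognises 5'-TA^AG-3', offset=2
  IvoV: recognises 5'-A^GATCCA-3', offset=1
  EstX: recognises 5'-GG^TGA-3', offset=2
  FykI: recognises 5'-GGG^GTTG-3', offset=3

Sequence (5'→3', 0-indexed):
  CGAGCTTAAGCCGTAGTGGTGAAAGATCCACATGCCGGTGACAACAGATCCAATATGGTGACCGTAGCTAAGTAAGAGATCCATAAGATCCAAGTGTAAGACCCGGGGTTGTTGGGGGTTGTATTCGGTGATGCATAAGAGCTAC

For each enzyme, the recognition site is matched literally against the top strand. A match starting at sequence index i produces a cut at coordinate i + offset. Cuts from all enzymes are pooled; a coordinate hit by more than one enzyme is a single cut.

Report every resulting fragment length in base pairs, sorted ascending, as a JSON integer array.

Per-enzyme occurrences:
  HnxII TAAG/2: at [6, 68, 72, 83, 96, 135] ⇒ [8, 70, 74, 85, 98, 137]
  IvoV AGATCCA/1: at [23, 45, 76, 85] ⇒ [24, 46, 77, 86]
  EstX GGTGA/2: at [17, 36, 56, 126] ⇒ [19, 38, 58, 128]
  FykI GGGGTTG/3: at [104, 114] ⇒ [107, 117]

Pooled cuts: [8, 19, 24, 38, 46, 58, 70, 74, 77, 85, 86, 98, 107, 117, 128, 137]

Fragments:
  8→19: 11 bp
  19→24: 5 bp
  24→38: 14 bp
  38→46: 8 bp
  46→58: 12 bp
  58→70: 12 bp
  70→74: 4 bp
  74→77: 3 bp
  77→85: 8 bp
  85→86: 1 bp
  86→98: 12 bp
  98→107: 9 bp
  107→117: 10 bp
  117→128: 11 bp
  128→137: 9 bp
  137→8 (wrap): 145-137+8 = 16 bp

[1,3,4,5,8,8,9,9,10,11,11,12,12,12,14,16]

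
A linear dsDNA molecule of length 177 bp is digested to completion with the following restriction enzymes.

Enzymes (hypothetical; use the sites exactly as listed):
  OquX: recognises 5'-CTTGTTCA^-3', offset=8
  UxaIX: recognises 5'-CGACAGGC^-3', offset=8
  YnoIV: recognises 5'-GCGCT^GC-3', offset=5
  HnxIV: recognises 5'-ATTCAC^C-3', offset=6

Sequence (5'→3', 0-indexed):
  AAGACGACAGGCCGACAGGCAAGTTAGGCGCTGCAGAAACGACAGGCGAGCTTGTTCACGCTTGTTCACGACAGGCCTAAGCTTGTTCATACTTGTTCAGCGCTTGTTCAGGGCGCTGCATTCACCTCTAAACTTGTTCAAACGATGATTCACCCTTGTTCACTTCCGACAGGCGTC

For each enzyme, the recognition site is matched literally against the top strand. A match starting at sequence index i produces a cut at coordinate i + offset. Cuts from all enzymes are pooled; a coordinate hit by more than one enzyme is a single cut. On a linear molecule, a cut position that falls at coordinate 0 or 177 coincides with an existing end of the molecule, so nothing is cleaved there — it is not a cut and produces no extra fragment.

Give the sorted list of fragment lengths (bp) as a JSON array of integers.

Site scan:
  OquX CTTGTTCA/8: at [50, 60, 81, 91, 102, 132, 154] ⇒ [58, 68, 89, 99, 110, 140, 162]
  UxaIX CGACAGGC/8: at [4, 12, 39, 68, 166] ⇒ [12, 20, 47, 76, 174]
  YnoIV GCGCTGC/5: at [27, 112] ⇒ [32, 117]
  HnxIV ATTCACC/6: at [119, 147] ⇒ [125, 153]

All cut coordinates (distinct, sorted): [12, 20, 32, 47, 58, 68, 76, 89, 99, 110, 117, 125, 140, 153, 162, 174]

Fragments:
  [0,12): 12 bp
  [12,20): 8 bp
  [20,32): 12 bp
  [32,47): 15 bp
  [47,58): 11 bp
  [58,68): 10 bp
  [68,76): 8 bp
  [76,89): 13 bp
  [89,99): 10 bp
  [99,110): 11 bp
  [110,117): 7 bp
  [117,125): 8 bp
  [125,140): 15 bp
  [140,153): 13 bp
  [153,162): 9 bp
  [162,174): 12 bp
  [174,177): 3 bp

[3,7,8,8,8,9,10,10,11,11,12,12,12,13,13,15,15]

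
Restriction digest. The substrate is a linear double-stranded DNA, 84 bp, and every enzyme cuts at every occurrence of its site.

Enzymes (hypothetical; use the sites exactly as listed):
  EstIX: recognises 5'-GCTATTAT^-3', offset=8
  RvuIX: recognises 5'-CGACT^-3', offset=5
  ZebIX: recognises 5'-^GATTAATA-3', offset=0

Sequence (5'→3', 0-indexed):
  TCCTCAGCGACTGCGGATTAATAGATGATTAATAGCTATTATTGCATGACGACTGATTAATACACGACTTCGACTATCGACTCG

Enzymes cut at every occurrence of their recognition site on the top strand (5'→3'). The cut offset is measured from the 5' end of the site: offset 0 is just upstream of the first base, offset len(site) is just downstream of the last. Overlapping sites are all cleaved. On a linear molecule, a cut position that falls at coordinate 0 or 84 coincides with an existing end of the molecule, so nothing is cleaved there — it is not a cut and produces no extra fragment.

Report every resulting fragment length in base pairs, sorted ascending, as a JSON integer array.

Scan for sites:
  EstIX GCTATTAT/8: at [34] ⇒ [42]
  RvuIX CGACT/5: at [7, 49, 64, 70, 77] ⇒ [12, 54, 69, 75, 82]
  ZebIX GATTAATA/0: at [15, 26, 54] ⇒ [15, 26, 54]

Pooled cuts: [12, 15, 26, 42, 54, 69, 75, 82]

Fragment lengths:
  [0,12): 12 bp
  [12,15): 3 bp
  [15,26): 11 bp
  [26,42): 16 bp
  [42,54): 12 bp
  [54,69): 15 bp
  [69,75): 6 bp
  [75,82): 7 bp
  [82,84): 2 bp

[2,3,6,7,11,12,12,15,16]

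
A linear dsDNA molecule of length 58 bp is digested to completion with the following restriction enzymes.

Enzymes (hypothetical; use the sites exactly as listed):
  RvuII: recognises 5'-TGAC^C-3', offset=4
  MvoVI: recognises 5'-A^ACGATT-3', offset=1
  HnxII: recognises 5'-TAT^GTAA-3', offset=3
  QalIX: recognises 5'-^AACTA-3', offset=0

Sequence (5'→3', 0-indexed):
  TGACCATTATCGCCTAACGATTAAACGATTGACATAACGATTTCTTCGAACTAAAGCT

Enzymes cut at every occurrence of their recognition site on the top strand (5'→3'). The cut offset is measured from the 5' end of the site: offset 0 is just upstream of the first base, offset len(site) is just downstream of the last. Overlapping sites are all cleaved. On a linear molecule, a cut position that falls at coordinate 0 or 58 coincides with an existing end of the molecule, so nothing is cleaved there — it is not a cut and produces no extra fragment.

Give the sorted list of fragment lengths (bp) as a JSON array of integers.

[4,8,10,12,12,12]

Scan for sites:
  RvuII TGACC/4: at [0] ⇒ [4]
  MvoVI AACGATT/1: at [15, 23, 35] ⇒ [16, 24, 36]
  HnxII (TATGTAA, off=3): no sites
  QalIX AACTA/0: at [48] ⇒ [48]

Pooled cuts: [4, 16, 24, 36, 48]

Fragment lengths:
  [0,4): 4 bp
  [4,16): 12 bp
  [16,24): 8 bp
  [24,36): 12 bp
  [36,48): 12 bp
  [48,58): 10 bp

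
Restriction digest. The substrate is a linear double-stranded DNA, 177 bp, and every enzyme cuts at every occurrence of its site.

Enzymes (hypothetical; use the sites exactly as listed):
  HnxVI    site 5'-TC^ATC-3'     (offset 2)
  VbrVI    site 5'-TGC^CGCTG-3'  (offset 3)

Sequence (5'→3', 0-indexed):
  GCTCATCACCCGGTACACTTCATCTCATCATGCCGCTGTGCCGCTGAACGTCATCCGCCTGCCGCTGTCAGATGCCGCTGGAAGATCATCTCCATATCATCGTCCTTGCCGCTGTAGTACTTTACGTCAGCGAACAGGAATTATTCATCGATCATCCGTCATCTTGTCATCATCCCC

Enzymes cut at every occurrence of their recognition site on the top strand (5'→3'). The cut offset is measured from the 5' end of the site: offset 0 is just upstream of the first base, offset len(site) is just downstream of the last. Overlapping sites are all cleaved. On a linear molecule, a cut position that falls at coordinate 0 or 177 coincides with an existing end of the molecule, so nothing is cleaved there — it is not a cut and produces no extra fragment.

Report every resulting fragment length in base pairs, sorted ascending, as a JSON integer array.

Site scan:
  HnxVI (TCATC, off=2): starts [2, 19, 24, 50, 85, 96, 144, 151, 158, 166, 169] → cuts [4, 21, 26, 52, 87, 98, 146, 153, 160, 168, 171]
  VbrVI (TGCCGCTG, off=3): starts [30, 38, 59, 72, 106] → cuts [33, 41, 62, 75, 109]

Pooled cuts: [4, 21, 26, 33, 41, 52, 62, 75, 87, 98, 109, 146, 153, 160, 168, 171]

Fragment lengths:
  [0,4): 4 bp
  [4,21): 17 bp
  [21,26): 5 bp
  [26,33): 7 bp
  [33,41): 8 bp
  [41,52): 11 bp
  [52,62): 10 bp
  [62,75): 13 bp
  [75,87): 12 bp
  [87,98): 11 bp
  [98,109): 11 bp
  [109,146): 37 bp
  [146,153): 7 bp
  [153,160): 7 bp
  [160,168): 8 bp
  [168,171): 3 bp
  [171,177): 6 bp

[3,4,5,6,7,7,7,8,8,10,11,11,11,12,13,17,37]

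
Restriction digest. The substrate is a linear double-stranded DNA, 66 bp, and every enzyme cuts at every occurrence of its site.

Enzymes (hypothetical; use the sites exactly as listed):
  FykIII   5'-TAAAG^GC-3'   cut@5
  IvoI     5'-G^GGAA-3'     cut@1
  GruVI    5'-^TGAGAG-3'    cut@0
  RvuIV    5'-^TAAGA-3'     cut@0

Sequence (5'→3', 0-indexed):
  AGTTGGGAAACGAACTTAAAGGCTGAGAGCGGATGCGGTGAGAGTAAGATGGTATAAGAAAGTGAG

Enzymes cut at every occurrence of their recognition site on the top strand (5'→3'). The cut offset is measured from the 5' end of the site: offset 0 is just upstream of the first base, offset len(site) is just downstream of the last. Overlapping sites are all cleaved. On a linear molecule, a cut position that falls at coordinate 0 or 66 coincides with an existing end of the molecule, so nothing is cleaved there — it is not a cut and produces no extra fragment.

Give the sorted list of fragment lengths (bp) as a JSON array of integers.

Scan for sites:
  FykIII (TAAAGGC, off=5): starts [16] → cuts [21]
  IvoI (GGGAA, off=1): starts [4] → cuts [5]
  GruVI (TGAGAG, off=0): starts [23, 38] → cuts [23, 38]
  RvuIV (TAAGA, off=0): starts [44, 54] → cuts [44, 54]

All cut coordinates (distinct, sorted): [5, 21, 23, 38, 44, 54]

Fragment lengths:
  [0,5): 5 bp
  [5,21): 16 bp
  [21,23): 2 bp
  [23,38): 15 bp
  [38,44): 6 bp
  [44,54): 10 bp
  [54,66): 12 bp

[2,5,6,10,12,15,16]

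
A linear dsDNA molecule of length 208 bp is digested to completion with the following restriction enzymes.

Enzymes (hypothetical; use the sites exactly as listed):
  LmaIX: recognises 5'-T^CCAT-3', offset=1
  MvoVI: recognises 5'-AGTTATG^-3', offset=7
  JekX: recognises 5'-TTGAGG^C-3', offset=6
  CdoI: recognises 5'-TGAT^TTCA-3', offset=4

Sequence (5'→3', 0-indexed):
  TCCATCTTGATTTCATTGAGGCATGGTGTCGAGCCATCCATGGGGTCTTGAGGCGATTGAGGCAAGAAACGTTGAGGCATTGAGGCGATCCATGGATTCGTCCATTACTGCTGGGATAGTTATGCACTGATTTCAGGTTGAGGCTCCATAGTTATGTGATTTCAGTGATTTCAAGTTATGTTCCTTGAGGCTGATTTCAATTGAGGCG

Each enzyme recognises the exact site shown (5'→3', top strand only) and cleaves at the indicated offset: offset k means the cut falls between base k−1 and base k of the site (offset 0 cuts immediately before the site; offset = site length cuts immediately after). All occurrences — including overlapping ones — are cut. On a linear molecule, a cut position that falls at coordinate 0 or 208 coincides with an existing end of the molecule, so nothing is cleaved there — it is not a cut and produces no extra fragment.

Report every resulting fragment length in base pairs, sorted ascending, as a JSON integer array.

Scan for sites:
  LmaIX TCCAT/1: at [0, 36, 88, 100, 144] ⇒ [1, 37, 89, 101, 145]
  MvoVI AGTTATG/7: at [117, 149, 173] ⇒ [124, 156, 180]
  JekX TTGAGGC/6: at [15, 47, 56, 71, 79, 137, 184, 200] ⇒ [21, 53, 62, 77, 85, 143, 190, 206]
  CdoI TGATTTCA/4: at [7, 127, 156, 165, 191] ⇒ [11, 131, 160, 169, 195]

All cut coordinates (distinct, sorted): [1, 11, 21, 37, 53, 62, 77, 85, 89, 101, 124, 131, 143, 145, 156, 160, 169, 180, 190, 195, 206]

Fragment lengths:
  [0,1): 1 bp
  [1,11): 10 bp
  [11,21): 10 bp
  [21,37): 16 bp
  [37,53): 16 bp
  [53,62): 9 bp
  [62,77): 15 bp
  [77,85): 8 bp
  [85,89): 4 bp
  [89,101): 12 bp
  [101,124): 23 bp
  [124,131): 7 bp
  [131,143): 12 bp
  [143,145): 2 bp
  [145,156): 11 bp
  [156,160): 4 bp
  [160,169): 9 bp
  [169,180): 11 bp
  [180,190): 10 bp
  [190,195): 5 bp
  [195,206): 11 bp
  [206,208): 2 bp

[1,2,2,4,4,5,7,8,9,9,10,10,10,11,11,11,12,12,15,16,16,23]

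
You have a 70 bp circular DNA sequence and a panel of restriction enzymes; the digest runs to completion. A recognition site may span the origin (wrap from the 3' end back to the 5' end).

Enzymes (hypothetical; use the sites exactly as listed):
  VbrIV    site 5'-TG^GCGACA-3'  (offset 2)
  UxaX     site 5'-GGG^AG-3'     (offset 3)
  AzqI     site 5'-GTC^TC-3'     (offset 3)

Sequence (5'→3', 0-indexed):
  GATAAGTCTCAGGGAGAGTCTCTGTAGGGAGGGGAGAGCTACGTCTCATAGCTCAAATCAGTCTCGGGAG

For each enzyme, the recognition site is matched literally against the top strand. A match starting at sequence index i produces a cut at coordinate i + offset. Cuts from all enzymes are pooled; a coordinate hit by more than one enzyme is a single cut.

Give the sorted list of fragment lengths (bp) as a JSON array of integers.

[5,5,6,6,9,10,11,18]

Per-enzyme occurrences:
  VbrIV (TGGCGACA, off=2): no sites
  UxaX (GGGAG, off=3): starts [11, 26, 31, 65] → cuts [14, 29, 34, 68]
  AzqI (GTCTC, off=3): starts [5, 17, 42, 60] → cuts [8, 20, 45, 63]

Pooled cuts: [8, 14, 20, 29, 34, 45, 63, 68]

Fragment lengths:
  8→14: 6 bp
  14→20: 6 bp
  20→29: 9 bp
  29→34: 5 bp
  34→45: 11 bp
  45→63: 18 bp
  63→68: 5 bp
  68→8 (wrap): 70-68+8 = 10 bp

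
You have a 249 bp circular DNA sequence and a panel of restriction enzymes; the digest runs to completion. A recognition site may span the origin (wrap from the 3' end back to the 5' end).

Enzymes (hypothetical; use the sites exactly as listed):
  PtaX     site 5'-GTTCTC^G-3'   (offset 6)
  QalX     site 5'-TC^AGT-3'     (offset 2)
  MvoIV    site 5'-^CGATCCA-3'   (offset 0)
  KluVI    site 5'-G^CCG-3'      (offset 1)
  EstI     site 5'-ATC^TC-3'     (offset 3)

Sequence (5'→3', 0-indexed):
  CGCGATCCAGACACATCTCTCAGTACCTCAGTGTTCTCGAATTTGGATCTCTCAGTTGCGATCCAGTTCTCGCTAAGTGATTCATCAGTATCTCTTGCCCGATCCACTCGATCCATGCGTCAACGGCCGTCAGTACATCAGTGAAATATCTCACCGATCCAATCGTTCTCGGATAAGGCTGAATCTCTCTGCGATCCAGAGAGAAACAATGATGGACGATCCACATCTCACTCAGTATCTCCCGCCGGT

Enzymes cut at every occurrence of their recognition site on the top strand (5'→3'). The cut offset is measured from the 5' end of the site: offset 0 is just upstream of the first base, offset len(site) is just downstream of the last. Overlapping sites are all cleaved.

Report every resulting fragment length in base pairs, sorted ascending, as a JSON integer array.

[4,4,4,5,5,5,6,6,6,6,7,7,8,8,9,9,11,11,11,13,15,15,15,16,18,25]

Per-enzyme occurrences:
  PtaX (GTTCTCG, off=6): starts [32, 65, 164] → cuts [38, 71, 170]
  QalX (TCAGT, off=2): starts [19, 27, 51, 84, 129, 137, 231] → cuts [21, 29, 53, 86, 131, 139, 233]
  MvoIV (CGATCCA, off=0): starts [2, 58, 99, 108, 154, 191, 216] → cuts [2, 58, 99, 108, 154, 191, 216]
  KluVI (GCCG, off=1): starts [125, 243] → cuts [126, 244]
  EstI (ATCTC, off=3): starts [14, 46, 89, 147, 182, 224, 236] → cuts [17, 49, 92, 150, 185, 227, 239]

Pooled cuts: [2, 17, 21, 29, 38, 49, 53, 58, 71, 86, 92, 99, 108, 126, 131, 139, 150, 154, 170, 185, 191, 216, 227, 233, 239, 244]

Fragments:
  2→17: 15 bp
  17→21: 4 bp
  21→29: 8 bp
  29→38: 9 bp
  38→49: 11 bp
  49→53: 4 bp
  53→58: 5 bp
  58→71: 13 bp
  71→86: 15 bp
  86→92: 6 bp
  92→99: 7 bp
  99→108: 9 bp
  108→126: 18 bp
  126→131: 5 bp
  131→139: 8 bp
  139→150: 11 bp
  150→154: 4 bp
  154→170: 16 bp
  170→185: 15 bp
  185→191: 6 bp
  191→216: 25 bp
  216→227: 11 bp
  227→233: 6 bp
  233→239: 6 bp
  239→244: 5 bp
  244→2 (wrap): 249-244+2 = 7 bp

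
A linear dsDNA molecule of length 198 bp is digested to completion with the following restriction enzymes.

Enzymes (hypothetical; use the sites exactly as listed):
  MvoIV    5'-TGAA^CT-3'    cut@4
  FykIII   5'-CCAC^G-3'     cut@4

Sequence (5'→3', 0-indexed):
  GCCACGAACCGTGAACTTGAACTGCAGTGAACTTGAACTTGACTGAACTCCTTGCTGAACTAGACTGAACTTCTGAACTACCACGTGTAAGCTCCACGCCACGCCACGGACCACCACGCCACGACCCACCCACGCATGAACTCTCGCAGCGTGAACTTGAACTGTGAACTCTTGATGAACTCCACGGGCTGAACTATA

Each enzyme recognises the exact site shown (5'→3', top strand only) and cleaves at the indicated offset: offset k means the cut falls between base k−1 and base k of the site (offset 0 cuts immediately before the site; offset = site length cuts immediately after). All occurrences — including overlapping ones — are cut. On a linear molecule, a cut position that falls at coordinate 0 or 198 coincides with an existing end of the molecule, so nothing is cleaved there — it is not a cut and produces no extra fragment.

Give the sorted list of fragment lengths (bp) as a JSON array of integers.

Per-enzyme occurrences:
  MvoIV TGAACT/4: at [11, 17, 27, 33, 43, 55, 65, 73, 136, 151, 157, 164, 175, 189] ⇒ [15, 21, 31, 37, 47, 59, 69, 77, 140, 155, 161, 168, 179, 193]
  FykIII CCACG/4: at [1, 80, 93, 98, 103, 113, 118, 129, 181] ⇒ [5, 84, 97, 102, 107, 117, 122, 133, 185]

All cut coordinates (distinct, sorted): [5, 15, 21, 31, 37, 47, 59, 69, 77, 84, 97, 102, 107, 117, 122, 133, 140, 155, 161, 168, 179, 185, 193]

Fragment lengths:
  [0,5): 5 bp
  [5,15): 10 bp
  [15,21): 6 bp
  [21,31): 10 bp
  [31,37): 6 bp
  [37,47): 10 bp
  [47,59): 12 bp
  [59,69): 10 bp
  [69,77): 8 bp
  [77,84): 7 bp
  [84,97): 13 bp
  [97,102): 5 bp
  [102,107): 5 bp
  [107,117): 10 bp
  [117,122): 5 bp
  [122,133): 11 bp
  [133,140): 7 bp
  [140,155): 15 bp
  [155,161): 6 bp
  [161,168): 7 bp
  [168,179): 11 bp
  [179,185): 6 bp
  [185,193): 8 bp
  [193,198): 5 bp

[5,5,5,5,5,6,6,6,6,7,7,7,8,8,10,10,10,10,10,11,11,12,13,15]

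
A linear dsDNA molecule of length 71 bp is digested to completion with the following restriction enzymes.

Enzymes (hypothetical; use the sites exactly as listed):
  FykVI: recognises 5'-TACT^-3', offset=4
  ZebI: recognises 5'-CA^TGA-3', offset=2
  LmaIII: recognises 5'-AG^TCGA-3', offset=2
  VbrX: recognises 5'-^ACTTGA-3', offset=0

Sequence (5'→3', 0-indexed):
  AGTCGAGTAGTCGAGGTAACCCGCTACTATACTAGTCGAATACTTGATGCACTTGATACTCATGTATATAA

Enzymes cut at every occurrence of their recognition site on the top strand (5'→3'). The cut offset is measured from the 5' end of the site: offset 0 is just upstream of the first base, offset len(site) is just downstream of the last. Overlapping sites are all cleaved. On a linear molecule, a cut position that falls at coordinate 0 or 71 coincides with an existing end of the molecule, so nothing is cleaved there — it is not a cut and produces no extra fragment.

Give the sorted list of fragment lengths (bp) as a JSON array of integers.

Scan for sites:
  FykVI TACT/4: at [24, 29, 40, 56] ⇒ [28, 33, 44, 60]
  ZebI (CATGA, off=2): no sites
  LmaIII AGTCGA/2: at [0, 8, 33] ⇒ [2, 10, 35]
  VbrX ACTTGA/0: at [41, 50] ⇒ [41, 50]

Pooled cuts: [2, 10, 28, 33, 35, 41, 44, 50, 60]

Fragment lengths:
  [0,2): 2 bp
  [2,10): 8 bp
  [10,28): 18 bp
  [28,33): 5 bp
  [33,35): 2 bp
  [35,41): 6 bp
  [41,44): 3 bp
  [44,50): 6 bp
  [50,60): 10 bp
  [60,71): 11 bp

[2,2,3,5,6,6,8,10,11,18]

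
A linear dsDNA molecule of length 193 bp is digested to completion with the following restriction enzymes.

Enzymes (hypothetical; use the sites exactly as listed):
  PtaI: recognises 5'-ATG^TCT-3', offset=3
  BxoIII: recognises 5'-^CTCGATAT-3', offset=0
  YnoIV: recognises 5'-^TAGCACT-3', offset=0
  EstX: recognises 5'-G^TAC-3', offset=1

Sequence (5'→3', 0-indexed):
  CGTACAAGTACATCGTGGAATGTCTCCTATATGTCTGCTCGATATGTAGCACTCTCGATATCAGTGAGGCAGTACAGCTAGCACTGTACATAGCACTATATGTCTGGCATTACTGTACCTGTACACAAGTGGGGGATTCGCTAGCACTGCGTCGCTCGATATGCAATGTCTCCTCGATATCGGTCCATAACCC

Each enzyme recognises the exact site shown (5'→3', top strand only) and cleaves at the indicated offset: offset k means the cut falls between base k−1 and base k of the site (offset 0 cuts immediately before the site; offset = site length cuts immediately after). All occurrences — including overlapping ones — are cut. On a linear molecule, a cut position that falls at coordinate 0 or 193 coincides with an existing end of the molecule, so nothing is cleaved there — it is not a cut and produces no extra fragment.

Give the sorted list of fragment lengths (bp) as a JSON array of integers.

[2,4,4,4,6,6,6,7,8,9,11,12,13,13,14,14,19,20,21]

Per-enzyme occurrences:
  PtaI ATGTCT/3: at [19, 30, 99, 165] ⇒ [22, 33, 102, 168]
  BxoIII CTCGATAT/0: at [37, 53, 154, 172] ⇒ [37, 53, 154, 172]
  YnoIV TAGCACT/0: at [46, 78, 90, 141] ⇒ [46, 78, 90, 141]
  EstX GTAC/1: at [1, 7, 71, 85, 114, 120] ⇒ [2, 8, 72, 86, 115, 121]

All cut coordinates (distinct, sorted): [2, 8, 22, 33, 37, 46, 53, 72, 78, 86, 90, 102, 115, 121, 141, 154, 168, 172]

Fragment lengths:
  [0,2): 2 bp
  [2,8): 6 bp
  [8,22): 14 bp
  [22,33): 11 bp
  [33,37): 4 bp
  [37,46): 9 bp
  [46,53): 7 bp
  [53,72): 19 bp
  [72,78): 6 bp
  [78,86): 8 bp
  [86,90): 4 bp
  [90,102): 12 bp
  [102,115): 13 bp
  [115,121): 6 bp
  [121,141): 20 bp
  [141,154): 13 bp
  [154,168): 14 bp
  [168,172): 4 bp
  [172,193): 21 bp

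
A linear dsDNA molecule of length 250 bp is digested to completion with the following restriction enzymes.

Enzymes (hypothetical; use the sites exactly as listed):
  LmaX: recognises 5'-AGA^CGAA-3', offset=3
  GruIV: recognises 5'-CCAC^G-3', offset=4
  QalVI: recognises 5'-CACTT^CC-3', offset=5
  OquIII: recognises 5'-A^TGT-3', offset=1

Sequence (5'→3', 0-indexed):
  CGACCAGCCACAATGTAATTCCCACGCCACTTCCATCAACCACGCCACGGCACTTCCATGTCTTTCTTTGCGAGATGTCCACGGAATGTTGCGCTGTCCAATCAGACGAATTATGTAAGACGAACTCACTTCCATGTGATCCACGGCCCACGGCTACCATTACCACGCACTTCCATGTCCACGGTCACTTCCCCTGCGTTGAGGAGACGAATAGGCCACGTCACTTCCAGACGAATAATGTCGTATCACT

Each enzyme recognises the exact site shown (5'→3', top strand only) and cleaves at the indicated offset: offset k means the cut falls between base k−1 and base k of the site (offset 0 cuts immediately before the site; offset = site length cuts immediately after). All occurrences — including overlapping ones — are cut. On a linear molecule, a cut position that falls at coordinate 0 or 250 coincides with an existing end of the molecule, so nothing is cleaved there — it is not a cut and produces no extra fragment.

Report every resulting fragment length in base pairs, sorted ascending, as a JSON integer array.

[3,3,3,4,5,5,6,7,7,7,7,7,7,7,7,7,8,10,11,11,12,12,12,13,15,17,17,20]

Site scan:
  LmaX (AGACGAA, off=3): starts [103, 117, 204, 228] → cuts [106, 120, 207, 231]
  GruIV (CCACG, off=4): starts [21, 39, 44, 78, 140, 147, 162, 178, 215] → cuts [25, 43, 48, 82, 144, 151, 166, 182, 219]
  QalVI (CACTTCC, off=5): starts [27, 50, 126, 167, 185, 221] → cuts [32, 55, 131, 172, 190, 226]
  OquIII (ATGT, off=1): starts [12, 57, 74, 85, 112, 133, 174, 237] → cuts [13, 58, 75, 86, 113, 134, 175, 238]

Pooled cuts: [13, 25, 32, 43, 48, 55, 58, 75, 82, 86, 106, 113, 120, 131, 134, 144, 151, 166, 172, 175, 182, 190, 207, 219, 226, 231, 238]

Fragments:
  [0,13): 13 bp
  [13,25): 12 bp
  [25,32): 7 bp
  [32,43): 11 bp
  [43,48): 5 bp
  [48,55): 7 bp
  [55,58): 3 bp
  [58,75): 17 bp
  [75,82): 7 bp
  [82,86): 4 bp
  [86,106): 20 bp
  [106,113): 7 bp
  [113,120): 7 bp
  [120,131): 11 bp
  [131,134): 3 bp
  [134,144): 10 bp
  [144,151): 7 bp
  [151,166): 15 bp
  [166,172): 6 bp
  [172,175): 3 bp
  [175,182): 7 bp
  [182,190): 8 bp
  [190,207): 17 bp
  [207,219): 12 bp
  [219,226): 7 bp
  [226,231): 5 bp
  [231,238): 7 bp
  [238,250): 12 bp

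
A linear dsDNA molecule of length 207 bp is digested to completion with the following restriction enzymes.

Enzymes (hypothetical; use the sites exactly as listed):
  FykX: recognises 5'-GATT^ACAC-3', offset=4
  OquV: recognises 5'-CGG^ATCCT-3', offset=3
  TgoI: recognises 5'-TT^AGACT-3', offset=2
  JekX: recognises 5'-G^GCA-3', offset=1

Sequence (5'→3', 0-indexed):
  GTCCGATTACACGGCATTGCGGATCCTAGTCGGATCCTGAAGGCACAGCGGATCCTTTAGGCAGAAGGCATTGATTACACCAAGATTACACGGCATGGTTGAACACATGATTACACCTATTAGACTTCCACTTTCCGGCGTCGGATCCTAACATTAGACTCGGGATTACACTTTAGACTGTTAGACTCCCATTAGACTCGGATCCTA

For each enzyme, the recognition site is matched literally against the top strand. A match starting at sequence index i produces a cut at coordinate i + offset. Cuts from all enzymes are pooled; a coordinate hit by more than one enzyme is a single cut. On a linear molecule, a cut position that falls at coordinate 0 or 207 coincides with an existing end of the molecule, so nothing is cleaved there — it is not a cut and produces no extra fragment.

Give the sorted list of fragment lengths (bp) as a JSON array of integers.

[5,5,6,7,7,8,8,8,9,9,9,9,9,9,11,11,11,11,12,20,23]

Per-enzyme occurrences:
  FykX (GATTACAC, off=4): starts [4, 72, 83, 108, 163] → cuts [8, 76, 87, 112, 167]
  OquV (CGGATCCT, off=3): starts [19, 30, 48, 141, 198] → cuts [22, 33, 51, 144, 201]
  TgoI (TTAGACT, off=2): starts [119, 153, 172, 180, 191] → cuts [121, 155, 174, 182, 193]
  JekX (GGCA, off=1): starts [12, 41, 59, 66, 91] → cuts [13, 42, 60, 67, 92]

All cut coordinates (distinct, sorted): [8, 13, 22, 33, 42, 51, 60, 67, 76, 87, 92, 112, 121, 144, 155, 167, 174, 182, 193, 201]

Fragments:
  [0,8): 8 bp
  [8,13): 5 bp
  [13,22): 9 bp
  [22,33): 11 bp
  [33,42): 9 bp
  [42,51): 9 bp
  [51,60): 9 bp
  [60,67): 7 bp
  [67,76): 9 bp
  [76,87): 11 bp
  [87,92): 5 bp
  [92,112): 20 bp
  [112,121): 9 bp
  [121,144): 23 bp
  [144,155): 11 bp
  [155,167): 12 bp
  [167,174): 7 bp
  [174,182): 8 bp
  [182,193): 11 bp
  [193,201): 8 bp
  [201,207): 6 bp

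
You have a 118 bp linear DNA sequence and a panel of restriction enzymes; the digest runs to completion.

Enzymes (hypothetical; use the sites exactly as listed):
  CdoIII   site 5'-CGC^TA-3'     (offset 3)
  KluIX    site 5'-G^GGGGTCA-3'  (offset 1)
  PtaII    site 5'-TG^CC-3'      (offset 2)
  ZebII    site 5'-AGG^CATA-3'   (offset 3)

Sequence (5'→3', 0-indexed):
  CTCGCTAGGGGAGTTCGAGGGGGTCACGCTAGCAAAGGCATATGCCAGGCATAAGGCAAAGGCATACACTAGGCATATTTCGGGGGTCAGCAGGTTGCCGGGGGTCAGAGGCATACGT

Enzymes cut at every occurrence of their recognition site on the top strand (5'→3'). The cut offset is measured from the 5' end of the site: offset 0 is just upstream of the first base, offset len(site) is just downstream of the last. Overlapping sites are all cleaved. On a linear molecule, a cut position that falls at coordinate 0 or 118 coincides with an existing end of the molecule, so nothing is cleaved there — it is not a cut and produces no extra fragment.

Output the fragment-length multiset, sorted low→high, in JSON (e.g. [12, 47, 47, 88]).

[3,5,5,6,7,9,9,10,11,11,13,14,15]

Site scan:
  CdoIII CGCTA/3: at [2, 26] ⇒ [5, 29]
  KluIX GGGGGTCA/1: at [18, 81, 99] ⇒ [19, 82, 100]
  PtaII TGCC/2: at [42, 95] ⇒ [44, 97]
  ZebII AGGCATA/3: at [35, 46, 59, 70, 108] ⇒ [38, 49, 62, 73, 111]

Pooled cuts: [5, 19, 29, 38, 44, 49, 62, 73, 82, 97, 100, 111]

Fragment lengths:
  [0,5): 5 bp
  [5,19): 14 bp
  [19,29): 10 bp
  [29,38): 9 bp
  [38,44): 6 bp
  [44,49): 5 bp
  [49,62): 13 bp
  [62,73): 11 bp
  [73,82): 9 bp
  [82,97): 15 bp
  [97,100): 3 bp
  [100,111): 11 bp
  [111,118): 7 bp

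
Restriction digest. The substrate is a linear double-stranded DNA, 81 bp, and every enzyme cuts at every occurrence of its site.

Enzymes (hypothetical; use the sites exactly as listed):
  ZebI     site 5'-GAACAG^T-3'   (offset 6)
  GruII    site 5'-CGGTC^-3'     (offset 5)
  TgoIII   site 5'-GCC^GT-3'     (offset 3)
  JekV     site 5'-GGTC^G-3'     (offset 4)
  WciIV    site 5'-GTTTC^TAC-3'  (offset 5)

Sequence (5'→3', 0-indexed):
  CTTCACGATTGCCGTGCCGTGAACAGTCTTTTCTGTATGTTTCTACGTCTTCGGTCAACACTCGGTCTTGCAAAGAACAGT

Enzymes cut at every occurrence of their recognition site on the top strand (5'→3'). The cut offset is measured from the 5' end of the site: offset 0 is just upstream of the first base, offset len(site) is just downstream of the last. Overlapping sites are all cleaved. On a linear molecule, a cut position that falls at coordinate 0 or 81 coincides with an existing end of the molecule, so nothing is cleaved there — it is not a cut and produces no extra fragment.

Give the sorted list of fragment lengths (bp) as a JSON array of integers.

[1,5,8,11,13,13,13,17]

Per-enzyme occurrences:
  ZebI GAACAGT/6: at [20, 74] ⇒ [26, 80]
  GruII CGGTC/5: at [51, 62] ⇒ [56, 67]
  TgoIII GCCGT/3: at [10, 15] ⇒ [13, 18]
  JekV (GGTCG, off=4): no sites
  WciIV GTTTCTAC/5: at [38] ⇒ [43]

Pooled cuts: [13, 18, 26, 43, 56, 67, 80]

Fragment lengths:
  [0,13): 13 bp
  [13,18): 5 bp
  [18,26): 8 bp
  [26,43): 17 bp
  [43,56): 13 bp
  [56,67): 11 bp
  [67,80): 13 bp
  [80,81): 1 bp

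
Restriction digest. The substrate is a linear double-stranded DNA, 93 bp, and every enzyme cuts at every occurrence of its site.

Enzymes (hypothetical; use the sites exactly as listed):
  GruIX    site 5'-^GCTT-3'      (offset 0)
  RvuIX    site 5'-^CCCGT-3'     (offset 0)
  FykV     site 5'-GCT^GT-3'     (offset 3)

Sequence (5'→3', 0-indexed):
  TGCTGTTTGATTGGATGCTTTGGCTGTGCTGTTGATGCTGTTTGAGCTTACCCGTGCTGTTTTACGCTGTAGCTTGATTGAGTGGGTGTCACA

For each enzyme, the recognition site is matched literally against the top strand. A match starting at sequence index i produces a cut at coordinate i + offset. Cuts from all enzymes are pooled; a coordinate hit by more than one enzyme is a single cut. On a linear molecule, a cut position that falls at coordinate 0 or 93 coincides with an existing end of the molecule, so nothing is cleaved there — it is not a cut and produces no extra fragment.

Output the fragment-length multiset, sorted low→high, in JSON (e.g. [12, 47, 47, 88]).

[3,4,5,5,6,8,9,9,10,12,22]

Per-enzyme occurrences:
  GruIX (GCTT, off=0): starts [16, 45, 71] → cuts [16, 45, 71]
  RvuIX (CCCGT, off=0): starts [50] → cuts [50]
  FykV (GCTGT, off=3): starts [1, 22, 27, 36, 55, 65] → cuts [4, 25, 30, 39, 58, 68]

All cut coordinates (distinct, sorted): [4, 16, 25, 30, 39, 45, 50, 58, 68, 71]

Fragments:
  [0,4): 4 bp
  [4,16): 12 bp
  [16,25): 9 bp
  [25,30): 5 bp
  [30,39): 9 bp
  [39,45): 6 bp
  [45,50): 5 bp
  [50,58): 8 bp
  [58,68): 10 bp
  [68,71): 3 bp
  [71,93): 22 bp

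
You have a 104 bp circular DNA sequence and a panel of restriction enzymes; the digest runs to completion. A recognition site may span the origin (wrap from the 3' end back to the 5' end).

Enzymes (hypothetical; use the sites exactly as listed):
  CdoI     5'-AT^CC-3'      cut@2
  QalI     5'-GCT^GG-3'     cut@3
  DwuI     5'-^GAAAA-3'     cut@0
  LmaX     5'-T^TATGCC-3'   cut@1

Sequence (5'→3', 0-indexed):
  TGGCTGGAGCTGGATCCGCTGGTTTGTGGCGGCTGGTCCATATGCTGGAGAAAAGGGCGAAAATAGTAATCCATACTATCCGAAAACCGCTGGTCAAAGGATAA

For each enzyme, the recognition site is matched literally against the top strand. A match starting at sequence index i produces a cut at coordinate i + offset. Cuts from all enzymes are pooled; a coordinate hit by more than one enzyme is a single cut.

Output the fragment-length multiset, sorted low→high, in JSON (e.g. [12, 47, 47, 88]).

[2,3,4,5,6,9,9,10,12,12,14,18]

Site scan:
  CdoI (ATCC, off=2): starts [13, 68, 77] → cuts [15, 70, 79]
  QalI (GCTGG, off=3): starts [2, 8, 17, 31, 43, 88] → cuts [5, 11, 20, 34, 46, 91]
  DwuI (GAAAA, off=0): starts [49, 58, 81] → cuts [49, 58, 81]
  LmaX (TTATGCC, off=1): no sites

All cut coordinates (distinct, sorted): [5, 11, 15, 20, 34, 46, 49, 58, 70, 79, 81, 91]

Fragments:
  5→11: 6 bp
  11→15: 4 bp
  15→20: 5 bp
  20→34: 14 bp
  34→46: 12 bp
  46→49: 3 bp
  49→58: 9 bp
  58→70: 12 bp
  70→79: 9 bp
  79→81: 2 bp
  81→91: 10 bp
  91→5 (wrap): 104-91+5 = 18 bp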